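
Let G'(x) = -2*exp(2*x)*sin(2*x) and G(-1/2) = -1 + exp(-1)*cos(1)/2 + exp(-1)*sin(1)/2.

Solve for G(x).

A candidate passes only if d/dx[G] lands on the given G'(x) exactly.
A general antiderivative is -exp(2*x)*sin(2*x)/2 + exp(2*x)*cos(2*x)/2 + C.
The condition gives C = -1 + exp(-1)*cos(1)/2 + exp(-1)*sin(1)/2 - (exp(-1)*cos(1)/2 + exp(-1)*sin(1)/2) = -1.
So G(x) = -exp(2*x)*sin(2*x)/2 + exp(2*x)*cos(2*x)/2 - 1.
Check: d/dx[-exp(2*x)*sin(2*x)/2 + exp(2*x)*cos(2*x)/2 - 1] = -2*exp(2*x)*sin(2*x) = G'(x).

G(x) = -exp(2*x)*sin(2*x)/2 + exp(2*x)*cos(2*x)/2 - 1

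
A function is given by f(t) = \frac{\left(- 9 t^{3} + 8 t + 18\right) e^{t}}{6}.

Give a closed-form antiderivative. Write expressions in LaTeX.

An antiderivative is F(t) = \frac{\left(- 9 t^{3} + 27 t^{2} - 46 t + 64\right) e^{t}}{6}.

Recognize the product-rule pattern: f = u'v + uv' with u = - \frac{3 t^{3}}{2} + \frac{9 t^{2}}{2} - \frac{23 t}{3} + \frac{32}{3}, v = e^{t}, so integration by parts undoes it.
Check: d/dt[\frac{\left(- 9 t^{3} + 27 t^{2} - 46 t + 64\right) e^{t}}{6}] = - \frac{3 t^{3} e^{t}}{2} + \frac{4 t e^{t}}{3} + 3 e^{t}, which equals f(t).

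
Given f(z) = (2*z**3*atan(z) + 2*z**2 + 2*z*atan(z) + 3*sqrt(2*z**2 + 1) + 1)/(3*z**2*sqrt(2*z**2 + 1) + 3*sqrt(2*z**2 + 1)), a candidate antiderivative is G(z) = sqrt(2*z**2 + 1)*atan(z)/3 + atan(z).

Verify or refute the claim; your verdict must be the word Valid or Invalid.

d/dz[G] = (2*z**3*atan(z) + 2*z**2 + 2*z*atan(z) + 3*sqrt(2*z**2 + 1) + 1)/(3*z**2*sqrt(2*z**2 + 1) + 3*sqrt(2*z**2 + 1))
This equals f(z) exactly, so the claim holds.

Valid - the claim checks out under differentiation.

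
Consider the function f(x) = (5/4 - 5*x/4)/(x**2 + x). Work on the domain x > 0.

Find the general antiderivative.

F(x) = 5*log(x)/4 - 5*log(x + 1)/2 + C

Factor the denominator (4*x*(x + 1)) and decompose: f = -5/(2*(x + 1)) + 5/(4*x); each piece integrates to a log, atan, or power term.
Check: d/dx[5*log(x)/4 - 5*log(x + 1)/2] = (5 - 5*x)/(4*x**2 + 4*x), which equals f(x).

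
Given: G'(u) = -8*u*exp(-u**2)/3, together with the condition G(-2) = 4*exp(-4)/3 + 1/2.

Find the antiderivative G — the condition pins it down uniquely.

G(u) = (3*exp(u**2) + 8)*exp(-u**2)/6

The substitution w = -u**2 works: G'(u) is exactly (dG/dw)*(dw/du) for that inner function.
A general antiderivative is 4*exp(-u**2)/3 + C.
The condition gives C = 4*exp(-4)/3 + 1/2 - (4*exp(-4)/3) = 1/2.
So G(u) = (3*exp(u**2) + 8)*exp(-u**2)/6.
Check: d/du[(3*exp(u**2) + 8)*exp(-u**2)/6] = -8*u*exp(-u**2)/3 = G'(u).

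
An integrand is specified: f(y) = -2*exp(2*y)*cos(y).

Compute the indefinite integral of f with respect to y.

F(y) = -2*(sin(y) + 2*cos(y))*exp(2*y)/5 + C

Any candidate F(y) must reproduce f(y) exactly when differentiated.
Check: d/dy[-2*(sin(y) + 2*cos(y))*exp(2*y)/5] = -2*exp(2*y)*cos(y) = f(y).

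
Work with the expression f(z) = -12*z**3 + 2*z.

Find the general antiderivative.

F(z) = -3*z**4 + z**2 + C

Integrate term by term and add the pieces.
Check: d/dz[-3*z**4 + z**2] = -12*z**3 + 2*z = f(z).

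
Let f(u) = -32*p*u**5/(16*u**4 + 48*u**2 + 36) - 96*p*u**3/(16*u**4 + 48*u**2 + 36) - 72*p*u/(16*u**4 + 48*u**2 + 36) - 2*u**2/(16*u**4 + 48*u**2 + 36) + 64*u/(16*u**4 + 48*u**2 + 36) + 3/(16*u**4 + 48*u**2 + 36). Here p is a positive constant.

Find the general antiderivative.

Integrate term by term and add the pieces.
Check: d/du[(-4*p*u**2*(2*u**2 + 3) + u - 16)/(4*(2*u**2 + 3))] = (-32*p*u**5 - 96*p*u**3 - 72*p*u - 2*u**2 + 64*u + 3)/(16*u**4 + 48*u**2 + 36), which equals f(u).

F(u) = (-4*p*u**2*(2*u**2 + 3) + u - 16)/(4*(2*u**2 + 3)) + C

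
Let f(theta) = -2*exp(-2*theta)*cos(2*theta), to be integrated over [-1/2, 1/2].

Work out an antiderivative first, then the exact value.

For F(theta) to be correct the identity F'(theta) - f(theta) = 0 must hold.
F(theta) = (-sin(2*theta) + cos(2*theta))*exp(-2*theta)/2 is an antiderivative of f.
Check: d/dtheta[(-sin(2*theta) + cos(2*theta))*exp(-2*theta)/2] = -2*exp(-2*theta)*cos(2*theta) = f(theta).
F(1/2) = -exp(-1)*sin(1)/2 + exp(-1)*cos(1)/2; F(-1/2) = exp(1)*cos(1)/2 + exp(1)*sin(1)/2.
Integral = F(1/2) - F(-1/2) = -exp(1)*sin(1)/2 - exp(1)*cos(1)/2 - exp(-1)*sin(1)/2 + exp(-1)*cos(1)/2.

Antiderivative: F(theta) = (-sin(2*theta) + cos(2*theta))*exp(-2*theta)/2; value = -exp(1)*sin(1)/2 - exp(1)*cos(1)/2 - exp(-1)*sin(1)/2 + exp(-1)*cos(1)/2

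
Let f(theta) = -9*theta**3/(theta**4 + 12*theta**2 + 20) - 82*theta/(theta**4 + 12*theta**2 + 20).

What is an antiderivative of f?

Integrate term by term and add the pieces.
Check: d/dtheta[-log(theta**2/2 + 5)/2 - 4*log(2*theta**2 + 4)] = (-9*theta**3 - 82*theta)/(theta**4 + 12*theta**2 + 20), which equals f(theta).

An antiderivative is F(theta) = -log(theta**2/2 + 5)/2 - 4*log(2*theta**2 + 4).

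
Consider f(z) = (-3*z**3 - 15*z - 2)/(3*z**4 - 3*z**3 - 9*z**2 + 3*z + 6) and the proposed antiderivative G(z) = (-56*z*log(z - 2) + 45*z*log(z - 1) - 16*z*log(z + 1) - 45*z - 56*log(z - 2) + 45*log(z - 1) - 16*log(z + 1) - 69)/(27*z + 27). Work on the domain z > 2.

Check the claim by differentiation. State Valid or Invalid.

d/dz[G] = (-3*z**3 - 15*z - 2)/(3*z**4 - 3*z**3 - 9*z**2 + 3*z + 6)
This equals f(z) exactly, so the claim holds.

Valid - differentiating G returns exactly f.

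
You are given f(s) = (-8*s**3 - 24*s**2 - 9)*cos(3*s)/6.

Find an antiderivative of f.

An antiderivative is F(s) = -4*s**3*sin(3*s)/9 - 4*s**2*sin(3*s)/3 - 4*s**2*cos(3*s)/9 + 8*s*sin(3*s)/27 - 8*s*cos(3*s)/9 - 11*sin(3*s)/54 + 8*cos(3*s)/81.

Recover f(s) by differentiating a candidate F(s); any mismatch rules it out.
Check: d/ds[-4*s**3*sin(3*s)/9 - 4*s**2*sin(3*s)/3 - 4*s**2*cos(3*s)/9 + 8*s*sin(3*s)/27 - 8*s*cos(3*s)/9 - 11*sin(3*s)/54 + 8*cos(3*s)/81] = -4*s**3*cos(3*s)/3 - 4*s**2*cos(3*s) - 3*cos(3*s)/2, which equals f(s).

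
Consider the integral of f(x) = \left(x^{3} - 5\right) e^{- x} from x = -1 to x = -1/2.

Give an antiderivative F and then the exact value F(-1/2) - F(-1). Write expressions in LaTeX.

Antiderivative: F(x) = - \left(x^{3} + 3 x^{2} + 6 x + 1\right) e^{- x}; value = - 3 e + \frac{11 e^{\frac{1}{2}}}{8}

f has the shape u'v + uv' for u = - x^{3} - 3 x^{2} - 6 x - 1 and v = e^{- x} — it is the derivative of the product u*v.
F(x) = - \left(x^{3} + 3 x^{2} + 6 x + 1\right) e^{- x} is an antiderivative of f.
Check: d/dx[- \left(x^{3} + 3 x^{2} + 6 x + 1\right) e^{- x}] = \left(x^{3} - 5\right) e^{- x} = f(x).
F(-1/2) = \frac{11 e^{\frac{1}{2}}}{8}; F(-1) = 3 e.
Integral = F(-1/2) - F(-1) = - 3 e + \frac{11 e^{\frac{1}{2}}}{8}.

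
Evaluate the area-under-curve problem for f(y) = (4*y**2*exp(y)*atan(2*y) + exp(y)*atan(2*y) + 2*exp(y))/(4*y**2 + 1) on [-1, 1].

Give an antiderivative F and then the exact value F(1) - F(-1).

Antiderivative: F(y) = exp(y)*atan(2*y); value = exp(-1)*atan(2) + exp(1)*atan(2)

Recognize the product-rule pattern: f = u'v + uv' with u = atan(2*y), v = exp(y), so integration by parts undoes it.
F(y) = exp(y)*atan(2*y) is an antiderivative of f.
Check: d/dy[exp(y)*atan(2*y)] = (4*y**2*exp(y)*atan(2*y) + exp(y)*atan(2*y) + 2*exp(y))/(4*y**2 + 1) = f(y).
F(1) = exp(1)*atan(2); F(-1) = -exp(-1)*atan(2).
Integral = F(1) - F(-1) = exp(-1)*atan(2) + exp(1)*atan(2).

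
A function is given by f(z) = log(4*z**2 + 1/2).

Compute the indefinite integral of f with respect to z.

F(z) = (2*z*log(4*z**2 + 1/2) - 4*z + sqrt(2)*atan(2*sqrt(2)*z))/2 + C

For F(z) to be correct the identity F'(z) - f(z) = 0 must hold.
Check: d/dz[(2*z*log(4*z**2 + 1/2) - 4*z + sqrt(2)*atan(2*sqrt(2)*z))/2] = log(4*z**2 + 1/2) = f(z).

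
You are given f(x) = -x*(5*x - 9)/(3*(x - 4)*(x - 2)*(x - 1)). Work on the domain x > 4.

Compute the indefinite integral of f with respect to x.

The denominator factors as 3*(x - 4)*(x - 2)*(x - 1); partial fractions split f into directly integrable pieces: 4/(9*(x - 1)) + 1/(3*(x - 2)) - 22/(9*(x - 4)).
Check: d/dx[-22*log(x - 4)/9 + log(x - 2)/3 + 4*log(x - 1)/9] = (-5*x**2 + 9*x)/(3*x**3 - 21*x**2 + 42*x - 24), which equals f(x).

F(x) = -22*log(x - 4)/9 + log(x - 2)/3 + 4*log(x - 1)/9 + C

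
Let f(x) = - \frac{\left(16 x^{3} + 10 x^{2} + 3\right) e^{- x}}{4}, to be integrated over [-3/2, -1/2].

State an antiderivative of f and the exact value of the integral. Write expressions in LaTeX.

Antiderivative: F(x) = \frac{\left(16 x^{3} + 58 x^{2} + 116 x + 119\right) e^{- x}}{4}; value = - \frac{43 e^{\frac{3}{2}}}{8} + \frac{147 e^{\frac{1}{2}}}{8}

f has the shape u'v + uv' for u = 4 x^{3} + \frac{29 x^{2}}{2} + 29 x + \frac{119}{4} and v = e^{- x} — it is the derivative of the product u*v.
F(x) = \frac{\left(16 x^{3} + 58 x^{2} + 116 x + 119\right) e^{- x}}{4} is an antiderivative of f.
Check: d/dx[\frac{\left(16 x^{3} + 58 x^{2} + 116 x + 119\right) e^{- x}}{4}] = \frac{\left(- 16 x^{3} - 10 x^{2} - 3\right) e^{- x}}{4}, which equals f(x).
F(-1/2) = \frac{147 e^{\frac{1}{2}}}{8}; F(-3/2) = \frac{43 e^{\frac{3}{2}}}{8}.
Integral = F(-1/2) - F(-3/2) = - \frac{43 e^{\frac{3}{2}}}{8} + \frac{147 e^{\frac{1}{2}}}{8}.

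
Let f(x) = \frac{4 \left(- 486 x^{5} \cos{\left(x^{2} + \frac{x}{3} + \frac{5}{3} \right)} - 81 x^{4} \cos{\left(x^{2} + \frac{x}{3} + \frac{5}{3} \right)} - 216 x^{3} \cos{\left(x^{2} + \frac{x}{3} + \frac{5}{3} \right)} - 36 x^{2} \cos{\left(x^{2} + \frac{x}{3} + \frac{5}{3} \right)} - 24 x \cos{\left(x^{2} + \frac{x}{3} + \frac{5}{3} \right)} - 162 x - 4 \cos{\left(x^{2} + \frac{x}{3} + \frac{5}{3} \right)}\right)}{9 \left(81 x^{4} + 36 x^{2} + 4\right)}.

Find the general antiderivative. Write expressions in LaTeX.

A candidate is checked by its d/dx: the result must match f(x).
Check: d/dx[- \frac{4 \sin{\left(x^{2} + \frac{x}{3} + \frac{5}{3} \right)}}{3} + \frac{4}{9 x^{2} + 2}] = \frac{- 1944 x^{5} \cos{\left(x^{2} + \frac{x}{3} + \frac{5}{3} \right)} - 324 x^{4} \cos{\left(x^{2} + \frac{x}{3} + \frac{5}{3} \right)} - 864 x^{3} \cos{\left(x^{2} + \frac{x}{3} + \frac{5}{3} \right)} - 144 x^{2} \cos{\left(x^{2} + \frac{x}{3} + \frac{5}{3} \right)} - 96 x \cos{\left(x^{2} + \frac{x}{3} + \frac{5}{3} \right)} - 648 x - 16 \cos{\left(x^{2} + \frac{x}{3} + \frac{5}{3} \right)}}{729 x^{4} + 324 x^{2} + 36}, which equals f(x).

F(x) = - \frac{4 \sin{\left(x^{2} + \frac{x}{3} + \frac{5}{3} \right)}}{3} + \frac{4}{9 x^{2} + 2} + C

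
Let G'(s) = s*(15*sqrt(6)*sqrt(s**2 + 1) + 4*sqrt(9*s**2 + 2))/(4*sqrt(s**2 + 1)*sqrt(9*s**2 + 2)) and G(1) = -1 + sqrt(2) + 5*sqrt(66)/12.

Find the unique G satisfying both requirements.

G(s) = (12*sqrt(s**2 + 1) + 5*sqrt(6)*sqrt(9*s**2 + 2) - 12)/12

Since d/ds undoes antidifferentiation here, G(s) must give back the stated G'(s).
A general antiderivative is sqrt(s**2 + 1) + 5*sqrt(3*s**2/2 + 1/3)/2 + C.
The condition gives C = -1 + sqrt(2) + 5*sqrt(66)/12 - (sqrt(2) + 5*sqrt(66)/12) = -1.
So G(s) = (12*sqrt(s**2 + 1) + 5*sqrt(6)*sqrt(9*s**2 + 2) - 12)/12.
Check: d/ds[(12*sqrt(s**2 + 1) + 5*sqrt(6)*sqrt(9*s**2 + 2) - 12)/12] = (15*sqrt(6)*s*sqrt(s**2 + 1) + 4*s*sqrt(9*s**2 + 2))/(4*sqrt(s**2 + 1)*sqrt(9*s**2 + 2)), which equals G'(s).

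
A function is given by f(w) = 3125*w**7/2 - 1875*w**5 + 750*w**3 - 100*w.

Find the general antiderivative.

F(w) = 5*(5*w**2 - 2)**4/16 + C

f matches the chain-rule pattern g'(h)*h' with inner function h(w) = 1 - 5*w**2/2; substituting u = h(w) collapses the integral.
Check: d/dw[5*(5*w**2 - 2)**4/16] = 3125*w**7/2 - 1875*w**5 + 750*w**3 - 100*w = f(w).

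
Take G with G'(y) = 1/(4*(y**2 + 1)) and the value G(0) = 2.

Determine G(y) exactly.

Recover the given G'(y) by differentiating a candidate G(y); any mismatch rules it out.
A general antiderivative is atan(y)/4 + C.
The condition gives C = 2 - (0) = 2.
So G(y) = atan(y)/4 + 2.
Check: d/dy[atan(y)/4 + 2] = 1/(4*y**2 + 4), which equals G'(y).

G(y) = atan(y)/4 + 2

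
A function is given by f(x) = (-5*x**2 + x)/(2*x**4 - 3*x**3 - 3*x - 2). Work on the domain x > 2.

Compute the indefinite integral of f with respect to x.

F(x) = -18*log(x - 2)/25 + 7*log(x + 1/2)/25 + 11*log(x**2 + 1)/50 - 23*atan(x)/25 + C

Factor the denominator ((x - 2)*(2*x + 1)*(x**2 + 1)) and decompose: f = (11*x - 23)/(25*(x**2 + 1)) + 14/(25*(2*x + 1)) - 18/(25*(x - 2)); each piece integrates to a log, atan, or power term.
Check: d/dx[-18*log(x - 2)/25 + 7*log(x + 1/2)/25 + 11*log(x**2 + 1)/50 - 23*atan(x)/25] = (-5*x**2 + x)/(2*x**4 - 3*x**3 - 3*x - 2) = f(x).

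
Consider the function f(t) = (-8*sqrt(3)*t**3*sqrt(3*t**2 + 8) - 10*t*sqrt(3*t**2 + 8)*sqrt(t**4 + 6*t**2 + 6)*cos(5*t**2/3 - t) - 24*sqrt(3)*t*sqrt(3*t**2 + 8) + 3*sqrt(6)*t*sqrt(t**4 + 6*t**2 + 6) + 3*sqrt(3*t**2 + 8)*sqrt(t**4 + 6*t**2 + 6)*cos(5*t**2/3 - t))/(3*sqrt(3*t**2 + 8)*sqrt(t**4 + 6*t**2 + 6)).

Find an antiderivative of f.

Since d/dt undoes antidifferentiation here, F'(t) = f(t) is required of F(t).
Check: d/dt[sqrt(3)*(sqrt(2)*sqrt(3*t**2 + 8) - 4*sqrt(t**4 + 6*t**2 + 6) - sqrt(3)*sin(5*t**2/3 - t))/3] = (-8*sqrt(3)*t**3*sqrt(3*t**2 + 8) - 10*t*sqrt(3*t**2 + 8)*sqrt(t**4 + 6*t**2 + 6)*cos(5*t**2/3 - t) - 24*sqrt(3)*t*sqrt(3*t**2 + 8) + 3*sqrt(6)*t*sqrt(t**4 + 6*t**2 + 6) + 3*sqrt(3*t**2 + 8)*sqrt(t**4 + 6*t**2 + 6)*cos(5*t**2/3 - t))/(3*sqrt(3*t**2 + 8)*sqrt(t**4 + 6*t**2 + 6)) = f(t).

An antiderivative is F(t) = sqrt(3)*(sqrt(2)*sqrt(3*t**2 + 8) - 4*sqrt(t**4 + 6*t**2 + 6) - sqrt(3)*sin(5*t**2/3 - t))/3.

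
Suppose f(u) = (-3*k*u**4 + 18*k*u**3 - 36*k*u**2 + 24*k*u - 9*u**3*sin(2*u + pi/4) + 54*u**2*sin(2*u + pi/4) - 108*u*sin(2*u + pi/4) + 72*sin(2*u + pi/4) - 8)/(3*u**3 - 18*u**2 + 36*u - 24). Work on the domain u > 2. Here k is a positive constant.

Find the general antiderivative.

Check any antiderivative F(u) by computing F'(u) and comparing it with f(u).
Check: d/du[(-3*k*u**2*(u - 2)**2 + 9*(u - 2)**2*cos(2*u + pi/4) + 8)/(6*(u - 2)**2)] = (-3*k*u**4 + 18*k*u**3 - 36*k*u**2 + 24*k*u - 9*u**3*sin(2*u + pi/4) + 54*u**2*sin(2*u + pi/4) - 108*u*sin(2*u + pi/4) + 72*sin(2*u + pi/4) - 8)/(3*u**3 - 18*u**2 + 36*u - 24) = f(u).

F(u) = (-3*k*u**2*(u - 2)**2 + 9*(u - 2)**2*cos(2*u + pi/4) + 8)/(6*(u - 2)**2) + C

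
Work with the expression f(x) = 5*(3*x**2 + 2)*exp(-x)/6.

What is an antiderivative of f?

Recognize the product-rule pattern: f = u'v + uv' with u = -5*x**2/2 - 5*x - 20/3, v = exp(-x), so integration by parts undoes it.
Check: d/dx[5*(-3*x**2 - 6*x - 8)*exp(-x)/6] = (15*x**2 + 10)*exp(-x)/6, which equals f(x).

An antiderivative is F(x) = 5*(-3*x**2 - 6*x - 8)*exp(-x)/6.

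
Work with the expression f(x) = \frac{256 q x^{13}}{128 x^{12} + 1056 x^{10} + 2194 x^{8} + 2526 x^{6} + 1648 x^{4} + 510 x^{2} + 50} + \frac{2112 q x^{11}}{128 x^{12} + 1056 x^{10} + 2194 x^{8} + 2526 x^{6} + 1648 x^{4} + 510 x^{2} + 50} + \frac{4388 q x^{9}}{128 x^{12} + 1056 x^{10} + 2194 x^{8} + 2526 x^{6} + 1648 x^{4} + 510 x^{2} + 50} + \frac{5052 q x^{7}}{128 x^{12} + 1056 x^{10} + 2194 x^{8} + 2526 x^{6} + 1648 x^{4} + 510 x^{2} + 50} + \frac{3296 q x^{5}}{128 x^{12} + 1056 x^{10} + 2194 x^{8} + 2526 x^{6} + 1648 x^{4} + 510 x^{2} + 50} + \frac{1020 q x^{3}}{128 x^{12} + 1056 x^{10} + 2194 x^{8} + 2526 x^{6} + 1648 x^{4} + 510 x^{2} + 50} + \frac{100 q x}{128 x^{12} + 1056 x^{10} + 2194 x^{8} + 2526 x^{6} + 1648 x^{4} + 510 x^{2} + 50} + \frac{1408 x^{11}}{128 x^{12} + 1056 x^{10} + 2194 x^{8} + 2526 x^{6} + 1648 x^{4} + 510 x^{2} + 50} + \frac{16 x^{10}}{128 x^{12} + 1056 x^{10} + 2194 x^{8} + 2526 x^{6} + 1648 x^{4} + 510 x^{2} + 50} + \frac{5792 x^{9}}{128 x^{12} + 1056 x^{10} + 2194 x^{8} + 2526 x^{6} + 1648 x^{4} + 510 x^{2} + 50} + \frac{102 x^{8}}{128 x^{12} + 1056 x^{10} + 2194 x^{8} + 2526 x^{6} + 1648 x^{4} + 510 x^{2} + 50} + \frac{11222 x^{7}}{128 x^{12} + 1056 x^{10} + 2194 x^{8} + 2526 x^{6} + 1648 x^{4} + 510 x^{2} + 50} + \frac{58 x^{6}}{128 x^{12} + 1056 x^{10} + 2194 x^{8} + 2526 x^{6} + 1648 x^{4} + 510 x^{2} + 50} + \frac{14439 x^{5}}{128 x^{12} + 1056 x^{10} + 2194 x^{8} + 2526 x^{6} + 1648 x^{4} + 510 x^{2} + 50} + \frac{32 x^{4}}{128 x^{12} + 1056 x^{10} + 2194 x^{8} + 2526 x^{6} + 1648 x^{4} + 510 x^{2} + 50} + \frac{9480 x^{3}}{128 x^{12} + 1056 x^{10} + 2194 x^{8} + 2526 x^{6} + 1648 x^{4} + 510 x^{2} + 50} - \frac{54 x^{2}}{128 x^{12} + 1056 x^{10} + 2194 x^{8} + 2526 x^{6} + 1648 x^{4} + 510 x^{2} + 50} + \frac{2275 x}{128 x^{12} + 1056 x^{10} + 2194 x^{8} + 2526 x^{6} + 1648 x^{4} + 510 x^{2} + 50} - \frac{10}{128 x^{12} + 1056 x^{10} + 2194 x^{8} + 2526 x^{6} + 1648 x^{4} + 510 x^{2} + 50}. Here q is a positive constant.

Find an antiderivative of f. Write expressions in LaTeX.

An antiderivative is F(x) = \frac{4 q x^{2} \left(8 x^{2} + 5\right) - 4 x + 16 \left(8 x^{2} + 5\right) \log{\left(\frac{x^{4}}{3} + 2 x^{2} + \frac{1}{3} \right)} - 5 \left(8 x^{2} + 5\right) \log{\left(x^{4} + x^{2} + 1 \right)}}{4 \left(8 x^{2} + 5\right)}.

The integrand splits into summands that can be handled one at a time.
Check: d/dx[\frac{4 q x^{2} \left(8 x^{2} + 5\right) - 4 x + 16 \left(8 x^{2} + 5\right) \log{\left(\frac{x^{4}}{3} + 2 x^{2} + \frac{1}{3} \right)} - 5 \left(8 x^{2} + 5\right) \log{\left(x^{4} + x^{2} + 1 \right)}}{4 \left(8 x^{2} + 5\right)}] = \frac{256 q x^{13} + 2112 q x^{11} + 4388 q x^{9} + 5052 q x^{7} + 3296 q x^{5} + 1020 q x^{3} + 100 q x + 1408 x^{11} + 16 x^{10} + 5792 x^{9} + 102 x^{8} + 11222 x^{7} + 58 x^{6} + 14439 x^{5} + 32 x^{4} + 9480 x^{3} - 54 x^{2} + 2275 x - 10}{128 x^{12} + 1056 x^{10} + 2194 x^{8} + 2526 x^{6} + 1648 x^{4} + 510 x^{2} + 50}, which equals f(x).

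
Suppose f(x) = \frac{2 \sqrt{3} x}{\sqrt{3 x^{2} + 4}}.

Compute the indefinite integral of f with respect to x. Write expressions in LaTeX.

F(x) = \frac{2 \sqrt{3} \sqrt{3 x^{2} + 4}}{3} + C

f matches the chain-rule pattern g'(h)*h' with inner function h(x) = x^{2} + \frac{4}{3}; substituting u = h(x) collapses the integral.
Check: d/dx[\frac{2 \sqrt{3} \sqrt{3 x^{2} + 4}}{3}] = \frac{2 \sqrt{3} x}{\sqrt{3 x^{2} + 4}} = f(x).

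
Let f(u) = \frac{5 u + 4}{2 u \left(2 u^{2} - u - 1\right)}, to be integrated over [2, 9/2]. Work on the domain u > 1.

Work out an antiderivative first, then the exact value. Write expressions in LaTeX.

Antiderivative: F(u) = - 2 \log{\left(u \right)} + \frac{3 \log{\left(u - 1 \right)}}{2} + \frac{\log{\left(u + \frac{1}{2} \right)}}{2}; value = - 2 \log{\left(\frac{9}{2} \right)} - \frac{\log{\left(\frac{5}{2} \right)}}{2} + \frac{\log{\left(5 \right)}}{2} + 2 \log{\left(2 \right)} + \frac{3 \log{\left(\frac{7}{2} \right)}}{2}

The denominator factors as 2 u \left(u - 1\right) \left(2 u + 1\right); partial fractions split f into directly integrable pieces: \frac{1}{2 u + 1} + \frac{3}{2 \left(u - 1\right)} - \frac{2}{u}.
F(u) = - 2 \log{\left(u \right)} + \frac{3 \log{\left(u - 1 \right)}}{2} + \frac{\log{\left(u + \frac{1}{2} \right)}}{2} is an antiderivative of f.
Check: d/du[- 2 \log{\left(u \right)} + \frac{3 \log{\left(u - 1 \right)}}{2} + \frac{\log{\left(u + \frac{1}{2} \right)}}{2}] = \frac{5 u + 4}{4 u^{3} - 2 u^{2} - 2 u}, which equals f(u).
F(9/2) = - 2 \log{\left(\frac{9}{2} \right)} + \frac{\log{\left(5 \right)}}{2} + \frac{3 \log{\left(\frac{7}{2} \right)}}{2}; F(2) = - 2 \log{\left(2 \right)} + \frac{\log{\left(\frac{5}{2} \right)}}{2}.
Integral = F(9/2) - F(2) = - 2 \log{\left(\frac{9}{2} \right)} - \frac{\log{\left(\frac{5}{2} \right)}}{2} + \frac{\log{\left(5 \right)}}{2} + 2 \log{\left(2 \right)} + \frac{3 \log{\left(\frac{7}{2} \right)}}{2}.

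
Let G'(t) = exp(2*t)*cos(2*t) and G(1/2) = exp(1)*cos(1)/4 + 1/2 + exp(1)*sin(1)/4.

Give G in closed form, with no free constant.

Whatever form G(t) takes, its d/dt must return the stated G'(t).
A general antiderivative is exp(2*t)*sin(2*t)/4 + exp(2*t)*cos(2*t)/4 + C.
The condition gives C = exp(1)*cos(1)/4 + 1/2 + exp(1)*sin(1)/4 - (exp(1)*cos(1)/4 + exp(1)*sin(1)/4) = 1/2.
So G(t) = (exp(2*t)*sin(2*t) + exp(2*t)*cos(2*t) + 2)/4.
Check: d/dt[(exp(2*t)*sin(2*t) + exp(2*t)*cos(2*t) + 2)/4] = exp(2*t)*cos(2*t) = G'(t).

G(t) = (exp(2*t)*sin(2*t) + exp(2*t)*cos(2*t) + 2)/4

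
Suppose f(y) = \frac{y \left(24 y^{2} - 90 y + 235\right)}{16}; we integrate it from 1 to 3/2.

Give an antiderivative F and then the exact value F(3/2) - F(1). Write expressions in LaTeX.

Antiderivative: F(y) = \frac{3 y^{4}}{8} - \frac{15 y^{3}}{8} + \frac{235 y^{2}}{32}; value = \frac{25}{4}

For F(y) to be correct the identity F'(y) - f(y) = 0 must hold.
F(y) = \frac{3 y^{4}}{8} - \frac{15 y^{3}}{8} + \frac{235 y^{2}}{32} is an antiderivative of f.
Check: d/dy[\frac{3 y^{4}}{8} - \frac{15 y^{3}}{8} + \frac{235 y^{2}}{32}] = \frac{3 y^{3}}{2} - \frac{45 y^{2}}{8} + \frac{235 y}{16}, which equals f(y).
F(3/2) = \frac{387}{32}; F(1) = \frac{187}{32}.
Integral = F(3/2) - F(1) = \frac{25}{4}.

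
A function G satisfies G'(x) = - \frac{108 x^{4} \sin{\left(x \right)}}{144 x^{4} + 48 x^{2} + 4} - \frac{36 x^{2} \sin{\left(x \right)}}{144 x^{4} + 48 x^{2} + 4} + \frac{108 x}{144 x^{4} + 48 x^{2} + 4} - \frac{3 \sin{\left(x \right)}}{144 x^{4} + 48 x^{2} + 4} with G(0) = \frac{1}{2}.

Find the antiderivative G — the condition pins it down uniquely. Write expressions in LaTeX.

G(x) = \frac{3 \cos{\left(x \right)}}{4} + 2 - \frac{3}{8 x^{2} + \frac{4}{3}}

Integrate term by term and add the pieces.
A general antiderivative is \frac{3 \cos{\left(x \right)}}{4} - \frac{3}{4 \left(2 x^{2} + \frac{1}{3}\right)} + C.
The condition gives C = \frac{1}{2} - (- \frac{3}{2}) = 2.
So G(x) = \frac{3 \cos{\left(x \right)}}{4} + 2 - \frac{3}{8 x^{2} + \frac{4}{3}}.
Check: d/dx[\frac{3 \cos{\left(x \right)}}{4} + 2 - \frac{3}{8 x^{2} + \frac{4}{3}}] = \frac{- 108 x^{4} \sin{\left(x \right)} - 36 x^{2} \sin{\left(x \right)} + 108 x - 3 \sin{\left(x \right)}}{144 x^{4} + 48 x^{2} + 4}, which equals G'(x).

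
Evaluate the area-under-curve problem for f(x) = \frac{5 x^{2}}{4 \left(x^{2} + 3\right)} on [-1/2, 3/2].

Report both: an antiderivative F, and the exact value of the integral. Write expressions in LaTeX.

Recover f(x) by differentiating a candidate F(x); any mismatch rules it out.
F(x) = \frac{5 x}{4} - \frac{5 \sqrt{3} \operatorname{atan}{\left(\frac{\sqrt{3} x}{3} \right)}}{4} is an antiderivative of f.
Check: d/dx[\frac{5 x}{4} - \frac{5 \sqrt{3} \operatorname{atan}{\left(\frac{\sqrt{3} x}{3} \right)}}{4}] = \frac{5 x^{2}}{4 x^{2} + 12}, which equals f(x).
F(3/2) = - \frac{5 \sqrt{3} \operatorname{atan}{\left(\frac{\sqrt{3}}{2} \right)}}{4} + \frac{15}{8}; F(-1/2) = - \frac{5}{8} + \frac{5 \sqrt{3} \operatorname{atan}{\left(\frac{\sqrt{3}}{6} \right)}}{4}.
Integral = F(3/2) - F(-1/2) = - \frac{5 \sqrt{3} \operatorname{atan}{\left(\frac{\sqrt{3}}{2} \right)}}{4} - \frac{5 \sqrt{3} \operatorname{atan}{\left(\frac{\sqrt{3}}{6} \right)}}{4} + \frac{5}{2}.

Antiderivative: F(x) = \frac{5 x}{4} - \frac{5 \sqrt{3} \operatorname{atan}{\left(\frac{\sqrt{3} x}{3} \right)}}{4}; value = - \frac{5 \sqrt{3} \operatorname{atan}{\left(\frac{\sqrt{3}}{2} \right)}}{4} - \frac{5 \sqrt{3} \operatorname{atan}{\left(\frac{\sqrt{3}}{6} \right)}}{4} + \frac{5}{2}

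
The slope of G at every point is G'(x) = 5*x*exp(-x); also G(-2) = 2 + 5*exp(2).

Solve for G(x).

G(x) = (-5*x + 2*exp(x) - 5)*exp(-x)

Recognize the product-rule pattern: G'(x) = u'v + uv' with u = -5*x - 5, v = exp(-x), so integration by parts undoes it.
A general antiderivative is (-5*x - 5)*exp(-x) + C.
The condition gives C = 2 + 5*exp(2) - (5*exp(2)) = 2.
So G(x) = (-5*x + 2*exp(x) - 5)*exp(-x).
Check: d/dx[(-5*x + 2*exp(x) - 5)*exp(-x)] = 5*x*exp(-x) = G'(x).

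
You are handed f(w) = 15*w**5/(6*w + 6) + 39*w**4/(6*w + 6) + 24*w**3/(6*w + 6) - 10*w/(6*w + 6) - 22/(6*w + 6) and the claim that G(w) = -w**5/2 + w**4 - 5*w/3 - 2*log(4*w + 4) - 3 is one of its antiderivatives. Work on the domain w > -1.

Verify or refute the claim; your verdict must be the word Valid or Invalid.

Invalid: d/dw[G] - f = -5*w**4, which is not 0.

d/dw[G] = (-15*w**5 + 9*w**4 + 24*w**3 - 10*w - 22)/(6*w + 6)
d/dw[G] - f(w) = -5*w**4 != 0.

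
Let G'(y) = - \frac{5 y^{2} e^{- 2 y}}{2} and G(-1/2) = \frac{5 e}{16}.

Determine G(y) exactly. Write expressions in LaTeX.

Recognize the product-rule pattern: G'(y) = u'v + uv' with u = \frac{5 y^{2}}{4} + \frac{5 y}{4} + \frac{5}{8}, v = e^{- 2 y}, so integration by parts undoes it.
A general antiderivative is \frac{\left(10 y^{2} + 10 y + 5\right) e^{- 2 y}}{8} + C.
The condition gives C = \frac{5 e}{16} - (\frac{5 e}{16}) = 0.
So G(y) = \frac{5 \left(2 y^{2} + 2 y + 1\right) e^{- 2 y}}{8}.
Check: d/dy[\frac{5 \left(2 y^{2} + 2 y + 1\right) e^{- 2 y}}{8}] = - \frac{5 y^{2} e^{- 2 y}}{2} = G'(y).

G(y) = \frac{5 \left(2 y^{2} + 2 y + 1\right) e^{- 2 y}}{8}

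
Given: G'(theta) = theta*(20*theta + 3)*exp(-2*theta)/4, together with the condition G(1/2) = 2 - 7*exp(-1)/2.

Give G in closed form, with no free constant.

G(theta) = (-40*theta**2 - 46*theta + 32*exp(2*theta) - 23)*exp(-2*theta)/16

Recognize the product-rule pattern: G'(theta) = u'v + uv' with u = -5*theta**2/2 - 23*theta/8 - 23/16, v = exp(-2*theta), so integration by parts undoes it.
A general antiderivative is (-40*theta**2 - 46*theta - 23)*exp(-2*theta)/16 + C.
The condition gives C = 2 - 7*exp(-1)/2 - (-7*exp(-1)/2) = 2.
So G(theta) = (-40*theta**2 - 46*theta + 32*exp(2*theta) - 23)*exp(-2*theta)/16.
Check: d/dtheta[(-40*theta**2 - 46*theta + 32*exp(2*theta) - 23)*exp(-2*theta)/16] = (20*theta**2 + 3*theta)*exp(-2*theta)/4, which equals G'(theta).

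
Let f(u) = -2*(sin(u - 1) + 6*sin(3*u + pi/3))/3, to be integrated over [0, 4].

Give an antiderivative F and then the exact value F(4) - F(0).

An antiderivative F(u) passes only if d/du[F] lands on f(u) exactly.
F(u) = 2*cos(u - 1)/3 + 4*cos(3*u + pi/3)/3 is an antiderivative of f.
Check: d/du[2*cos(u - 1)/3 + 4*cos(3*u + pi/3)/3] = -2*sin(u - 1)/3 - 4*sin(3*u + pi/3), which equals f(u).
F(4) = 2*cos(3)/3 + 4*cos(pi/3 + 12)/3; F(0) = 2*cos(1)/3 + 2/3.
Integral = F(4) - F(0) = -2/3 + 2*cos(3)/3 - 2*cos(1)/3 + 4*cos(pi/3 + 12)/3.

Antiderivative: F(u) = 2*cos(u - 1)/3 + 4*cos(3*u + pi/3)/3; value = -2/3 + 2*cos(3)/3 - 2*cos(1)/3 + 4*cos(pi/3 + 12)/3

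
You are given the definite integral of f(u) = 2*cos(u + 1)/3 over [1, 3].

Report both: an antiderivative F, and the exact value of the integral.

Antiderivative: F(u) = 2*sin(u + 1)/3; value = -2*sin(2)/3 + 2*sin(4)/3

A candidate is checked by its d/du: the result must match f(u).
F(u) = 2*sin(u + 1)/3 is an antiderivative of f.
Check: d/du[2*sin(u + 1)/3] = 2*cos(u + 1)/3 = f(u).
F(3) = 2*sin(4)/3; F(1) = 2*sin(2)/3.
Integral = F(3) - F(1) = -2*sin(2)/3 + 2*sin(4)/3.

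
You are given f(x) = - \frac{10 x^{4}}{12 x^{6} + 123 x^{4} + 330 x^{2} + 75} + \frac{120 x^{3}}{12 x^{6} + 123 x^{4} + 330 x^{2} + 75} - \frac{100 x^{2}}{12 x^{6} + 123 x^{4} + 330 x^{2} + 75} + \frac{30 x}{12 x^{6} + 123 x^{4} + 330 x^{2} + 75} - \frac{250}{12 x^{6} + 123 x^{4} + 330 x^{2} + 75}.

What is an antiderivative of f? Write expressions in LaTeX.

The integrand splits into summands that can be handled one at a time.
Check: d/dx[\frac{- 5 x^{2} \operatorname{atan}{\left(2 x \right)} - 25 \operatorname{atan}{\left(2 x \right)} - 15}{3 x^{2} + 15}] = \frac{- 10 x^{4} + 120 x^{3} - 100 x^{2} + 30 x - 250}{12 x^{6} + 123 x^{4} + 330 x^{2} + 75}, which equals f(x).

An antiderivative is F(x) = \frac{- 5 x^{2} \operatorname{atan}{\left(2 x \right)} - 25 \operatorname{atan}{\left(2 x \right)} - 15}{3 x^{2} + 15}.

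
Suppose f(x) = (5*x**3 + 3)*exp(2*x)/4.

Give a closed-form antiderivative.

An antiderivative is F(x) = 5*x**3*exp(2*x)/8 - 15*x**2*exp(2*x)/16 + 15*x*exp(2*x)/16 - 3*exp(2*x)/32.

f has the shape u'v + uv' for u = 5*x**3/8 - 15*x**2/16 + 15*x/16 - 3/32 and v = exp(2*x) — it is the derivative of the product u*v.
Check: d/dx[5*x**3*exp(2*x)/8 - 15*x**2*exp(2*x)/16 + 15*x*exp(2*x)/16 - 3*exp(2*x)/32] = 5*x**3*exp(2*x)/4 + 3*exp(2*x)/4, which equals f(x).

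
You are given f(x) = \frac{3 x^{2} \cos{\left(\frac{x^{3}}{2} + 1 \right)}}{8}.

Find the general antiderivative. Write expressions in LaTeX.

The substitution u = \frac{x^{3}}{2} + 1 works: f is exactly (dF/du)*(du/dx) for that inner function.
Check: d/dx[\frac{\sin{\left(\frac{x^{3}}{2} + 1 \right)}}{4}] = \frac{3 x^{2} \cos{\left(\frac{x^{3}}{2} + 1 \right)}}{8} = f(x).

F(x) = \frac{\sin{\left(\frac{x^{3}}{2} + 1 \right)}}{4} + C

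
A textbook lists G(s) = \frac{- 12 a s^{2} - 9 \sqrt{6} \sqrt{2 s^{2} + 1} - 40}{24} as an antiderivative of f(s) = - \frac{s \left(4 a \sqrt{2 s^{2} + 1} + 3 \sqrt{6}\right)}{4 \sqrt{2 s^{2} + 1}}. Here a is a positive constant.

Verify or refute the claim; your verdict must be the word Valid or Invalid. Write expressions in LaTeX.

d/ds[G] = \frac{- 4 a s \sqrt{2 s^{2} + 1} - 3 \sqrt{6} s}{4 \sqrt{2 s^{2} + 1}}
This equals f(s) exactly, so the claim holds.

Valid - the claim checks out under differentiation.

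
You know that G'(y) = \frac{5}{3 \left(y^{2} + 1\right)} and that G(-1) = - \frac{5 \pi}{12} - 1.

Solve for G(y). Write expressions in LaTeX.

Any candidate G(y) must reproduce the stated G'(y) exactly.
A general antiderivative is \frac{5 \operatorname{atan}{\left(y \right)}}{3} + C.
The condition gives C = - \frac{5 \pi}{12} - 1 - (- \frac{5 \pi}{12}) = -1.
So G(y) = \frac{5 \operatorname{atan}{\left(y \right)}}{3} - 1.
Check: d/dy[\frac{5 \operatorname{atan}{\left(y \right)}}{3} - 1] = \frac{5}{3 y^{2} + 3}, which equals G'(y).

G(y) = \frac{5 \operatorname{atan}{\left(y \right)}}{3} - 1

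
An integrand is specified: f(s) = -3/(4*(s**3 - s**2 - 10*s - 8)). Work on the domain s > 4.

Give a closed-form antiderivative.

An antiderivative is F(s) = -log(s - 4)/40 + 3*log(s + 1)/20 - log(s + 2)/8.

Factor the denominator (4*(s - 4)*(s + 1)*(s + 2)) and decompose: f = -1/(8*(s + 2)) + 3/(20*(s + 1)) - 1/(40*(s - 4)); each piece integrates to a log, atan, or power term.
Check: d/ds[-log(s - 4)/40 + 3*log(s + 1)/20 - log(s + 2)/8] = -3/(4*s**3 - 4*s**2 - 40*s - 32), which equals f(s).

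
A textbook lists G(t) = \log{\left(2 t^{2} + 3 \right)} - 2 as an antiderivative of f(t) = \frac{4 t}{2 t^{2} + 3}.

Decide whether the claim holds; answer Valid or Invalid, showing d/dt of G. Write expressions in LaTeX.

d/dt[G] = \frac{4 t}{2 t^{2} + 3}
This equals f(t) exactly, so the claim holds.

Valid: G'(t) = f(t).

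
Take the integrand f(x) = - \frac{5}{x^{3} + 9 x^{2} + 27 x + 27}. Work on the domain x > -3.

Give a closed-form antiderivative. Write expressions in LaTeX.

An antiderivative is F(x) = \frac{5}{2 x^{2} + 12 x + 18}.

Any candidate F(x) must reproduce f(x) exactly when differentiated.
Check: d/dx[\frac{5}{2 x^{2} + 12 x + 18}] = - \frac{5}{x^{3} + 9 x^{2} + 27 x + 27} = f(x).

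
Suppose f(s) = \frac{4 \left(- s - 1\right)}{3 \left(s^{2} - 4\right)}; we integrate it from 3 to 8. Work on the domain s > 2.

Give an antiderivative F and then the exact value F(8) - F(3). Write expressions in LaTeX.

The denominator factors as 3 \left(s - 2\right) \left(s + 2\right); partial fractions split f into directly integrable pieces: - \frac{1}{3 \left(s + 2\right)} - \frac{1}{s - 2}.
F(s) = - \frac{3 \log{\left(s - 2 \right)} + \log{\left(s + 2 \right)}}{3} is an antiderivative of f.
Check: d/ds[- \frac{3 \log{\left(s - 2 \right)} + \log{\left(s + 2 \right)}}{3}] = \frac{- 4 s - 4}{3 s^{2} - 12}, which equals f(s).
F(8) = - \log{\left(6 \right)} - \frac{\log{\left(10 \right)}}{3}; F(3) = - \frac{\log{\left(5 \right)}}{3}.
Integral = F(8) - F(3) = - \log{\left(6 \right)} - \frac{\log{\left(10 \right)}}{3} + \frac{\log{\left(5 \right)}}{3}.

Antiderivative: F(s) = - \frac{3 \log{\left(s - 2 \right)} + \log{\left(s + 2 \right)}}{3}; value = - \log{\left(6 \right)} - \frac{\log{\left(10 \right)}}{3} + \frac{\log{\left(5 \right)}}{3}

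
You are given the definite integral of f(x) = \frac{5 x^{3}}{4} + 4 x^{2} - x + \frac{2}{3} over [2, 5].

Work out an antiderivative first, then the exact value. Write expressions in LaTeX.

Integrate term by term and add the pieces.
F(x) = \frac{5 x^{4}}{16} + \frac{4 x^{3}}{3} - \frac{x^{2}}{2} + \frac{2 x}{3} is an antiderivative of f.
Check: d/dx[\frac{5 x^{4}}{16} + \frac{4 x^{3}}{3} - \frac{x^{2}}{2} + \frac{2 x}{3}] = \frac{5 x^{3}}{4} + 4 x^{2} - x + \frac{2}{3} = f(x).
F(5) = \frac{5645}{16}; F(2) = 15.
Integral = F(5) - F(2) = \frac{5405}{16}.

Antiderivative: F(x) = \frac{5 x^{4}}{16} + \frac{4 x^{3}}{3} - \frac{x^{2}}{2} + \frac{2 x}{3}; value = \frac{5405}{16}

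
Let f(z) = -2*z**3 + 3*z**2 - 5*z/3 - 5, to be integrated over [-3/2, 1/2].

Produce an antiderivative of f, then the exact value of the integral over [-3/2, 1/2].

Antiderivative: F(z) = -z**4/2 + z**3 - 5*z**2/6 - 5*z; value = -7/3

The integrand splits into summands that can be handled one at a time.
F(z) = -z**4/2 + z**3 - 5*z**2/6 - 5*z is an antiderivative of f.
Check: d/dz[-z**4/2 + z**3 - 5*z**2/6 - 5*z] = -2*z**3 + 3*z**2 - 5*z/3 - 5 = f(z).
F(1/2) = -251/96; F(-3/2) = -9/32.
Integral = F(1/2) - F(-3/2) = -7/3.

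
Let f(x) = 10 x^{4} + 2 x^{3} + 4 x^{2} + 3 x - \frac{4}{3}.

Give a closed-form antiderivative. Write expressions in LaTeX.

An antiderivative is F(x) = \frac{24 x^{5} + 6 x^{4} + 16 x^{3} + 18 x^{2} - 16 x - 9}{12}.

Integrate term by term and add the pieces.
Check: d/dx[\frac{24 x^{5} + 6 x^{4} + 16 x^{3} + 18 x^{2} - 16 x - 9}{12}] = 10 x^{4} + 2 x^{3} + 4 x^{2} + 3 x - \frac{4}{3} = f(x).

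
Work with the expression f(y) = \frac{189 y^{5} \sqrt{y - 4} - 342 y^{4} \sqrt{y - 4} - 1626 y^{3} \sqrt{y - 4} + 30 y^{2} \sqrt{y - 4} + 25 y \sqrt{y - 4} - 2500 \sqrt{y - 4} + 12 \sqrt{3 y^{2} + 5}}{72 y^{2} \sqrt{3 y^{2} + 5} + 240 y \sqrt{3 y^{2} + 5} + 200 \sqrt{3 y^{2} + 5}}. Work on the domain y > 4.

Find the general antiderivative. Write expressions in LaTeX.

F(y) = \frac{y^{2} \sqrt{y - 4} \sqrt{3 y^{2} + 5}}{4} - 2 y \sqrt{y - 4} \sqrt{3 y^{2} + 5} + 4 \sqrt{y - 4} \sqrt{3 y^{2} + 5} - \frac{1}{6 y + 10} + C

A first test for any F(y): its y-derivative must equal f(y) identically.
Check: d/dy[\frac{y^{2} \sqrt{y - 4} \sqrt{3 y^{2} + 5}}{4} - 2 y \sqrt{y - 4} \sqrt{3 y^{2} + 5} + 4 \sqrt{y - 4} \sqrt{3 y^{2} + 5} - \frac{1}{6 y + 10}] = \frac{189 y^{6} - 1098 y^{5} - 258 y^{4} + 6534 y^{3} - 95 y^{2} - 2600 y + 12 \sqrt{y - 4} \sqrt{3 y^{2} + 5} + 10000}{72 y^{2} \sqrt{y - 4} \sqrt{3 y^{2} + 5} + 240 y \sqrt{y - 4} \sqrt{3 y^{2} + 5} + 200 \sqrt{y - 4} \sqrt{3 y^{2} + 5}}, which equals f(y).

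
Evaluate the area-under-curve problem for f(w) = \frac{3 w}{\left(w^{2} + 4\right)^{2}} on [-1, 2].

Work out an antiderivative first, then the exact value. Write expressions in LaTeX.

Antiderivative: F(w) = - \frac{3}{2 \left(w^{2} + 4\right)}; value = \frac{9}{80}

The substitution u = 2 w^{2} + 8 works: f is exactly (dF/du)*(du/dw) for that inner function.
F(w) = - \frac{3}{2 \left(w^{2} + 4\right)} is an antiderivative of f.
Check: d/dw[- \frac{3}{2 \left(w^{2} + 4\right)}] = \frac{3 w}{w^{4} + 8 w^{2} + 16}, which equals f(w).
F(2) = - \frac{3}{16}; F(-1) = - \frac{3}{10}.
Integral = F(2) - F(-1) = \frac{9}{80}.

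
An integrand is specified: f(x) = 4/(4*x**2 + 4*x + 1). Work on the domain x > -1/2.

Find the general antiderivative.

Since d/dx undoes antidifferentiation here, F'(x) = f(x) is required of F(x).
Check: d/dx[-2/(2*x + 1)] = 4/(4*x**2 + 4*x + 1) = f(x).

F(x) = -2/(2*x + 1) + C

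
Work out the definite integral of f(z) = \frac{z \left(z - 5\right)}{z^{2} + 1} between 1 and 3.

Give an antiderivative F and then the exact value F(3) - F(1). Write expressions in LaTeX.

Antiderivative: F(z) = z - \frac{5 \log{\left(z^{2} + 1 \right)}}{2} - \operatorname{atan}{\left(z \right)}; value = - \frac{5 \log{\left(10 \right)}}{2} - \operatorname{atan}{\left(3 \right)} + \frac{\pi}{4} + \frac{5 \log{\left(2 \right)}}{2} + 2

Recover f(z) by differentiating a candidate F(z); any mismatch rules it out.
F(z) = z - \frac{5 \log{\left(z^{2} + 1 \right)}}{2} - \operatorname{atan}{\left(z \right)} is an antiderivative of f.
Check: d/dz[z - \frac{5 \log{\left(z^{2} + 1 \right)}}{2} - \operatorname{atan}{\left(z \right)}] = \frac{z^{2} - 5 z}{z^{2} + 1}, which equals f(z).
F(3) = - \frac{5 \log{\left(10 \right)}}{2} - \operatorname{atan}{\left(3 \right)} + 3; F(1) = - \frac{5 \log{\left(2 \right)}}{2} - \frac{\pi}{4} + 1.
Integral = F(3) - F(1) = - \frac{5 \log{\left(10 \right)}}{2} - \operatorname{atan}{\left(3 \right)} + \frac{\pi}{4} + \frac{5 \log{\left(2 \right)}}{2} + 2.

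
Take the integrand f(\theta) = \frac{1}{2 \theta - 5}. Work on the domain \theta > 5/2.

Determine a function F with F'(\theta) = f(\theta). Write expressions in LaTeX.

Differentiate the proposed F(\theta) back; it has to land on f(\theta) exactly.
Check: d/d\theta[\frac{\log{\left(\theta - \frac{5}{2} \right)}}{2}] = \frac{1}{2 \theta - 5} = f(\theta).

An antiderivative is F(\theta) = \frac{\log{\left(\theta - \frac{5}{2} \right)}}{2}.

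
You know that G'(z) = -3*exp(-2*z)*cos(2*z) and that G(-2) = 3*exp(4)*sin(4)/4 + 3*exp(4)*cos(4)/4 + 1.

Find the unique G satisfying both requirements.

G(z) = (4*exp(2*z) - 3*sin(2*z) + 3*cos(2*z))*exp(-2*z)/4

Differentiate the proposed G(z) back; it has to land on the given G'(z).
A general antiderivative is -3*exp(-2*z)*sin(2*z)/4 + 3*exp(-2*z)*cos(2*z)/4 + C.
The condition gives C = 3*exp(4)*sin(4)/4 + 3*exp(4)*cos(4)/4 + 1 - (3*exp(4)*sin(4)/4 + 3*exp(4)*cos(4)/4) = 1.
So G(z) = (4*exp(2*z) - 3*sin(2*z) + 3*cos(2*z))*exp(-2*z)/4.
Check: d/dz[(4*exp(2*z) - 3*sin(2*z) + 3*cos(2*z))*exp(-2*z)/4] = -3*exp(-2*z)*cos(2*z) = G'(z).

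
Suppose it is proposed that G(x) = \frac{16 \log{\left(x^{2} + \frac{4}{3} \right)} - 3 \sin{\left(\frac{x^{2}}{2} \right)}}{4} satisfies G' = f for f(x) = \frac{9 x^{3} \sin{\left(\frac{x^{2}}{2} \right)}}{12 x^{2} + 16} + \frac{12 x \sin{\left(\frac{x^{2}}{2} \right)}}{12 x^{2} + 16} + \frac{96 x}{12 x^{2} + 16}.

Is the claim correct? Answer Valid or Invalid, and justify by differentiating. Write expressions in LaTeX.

Invalid: d/dx[G] - f = - \frac{3 x \sin{\left(\frac{x^{2}}{2} \right)}}{4} - \frac{3 x \cos{\left(\frac{x^{2}}{2} \right)}}{4}, which is not 0.

d/dx[G] = \frac{- 9 x^{3} \cos{\left(\frac{x^{2}}{2} \right)} - 12 x \cos{\left(\frac{x^{2}}{2} \right)} + 96 x}{12 x^{2} + 16}
d/dx[G] - f(x) = - \frac{3 x \sin{\left(\frac{x^{2}}{2} \right)}}{4} - \frac{3 x \cos{\left(\frac{x^{2}}{2} \right)}}{4} != 0.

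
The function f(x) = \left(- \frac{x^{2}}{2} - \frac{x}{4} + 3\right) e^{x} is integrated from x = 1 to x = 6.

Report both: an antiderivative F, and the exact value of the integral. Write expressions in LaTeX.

Antiderivative: F(x) = - \frac{\left(x - 3\right) \left(2 x + 3\right) e^{x}}{4}; value = - \frac{45 e^{6}}{4} - \frac{5 e}{2}

Recognize the product-rule pattern: f = u'v + uv' with u = - \frac{x^{2}}{2} + \frac{3 x}{4} + \frac{9}{4}, v = e^{x}, so integration by parts undoes it.
F(x) = - \frac{\left(x - 3\right) \left(2 x + 3\right) e^{x}}{4} is an antiderivative of f.
Check: d/dx[- \frac{\left(x - 3\right) \left(2 x + 3\right) e^{x}}{4}] = - \frac{x^{2} e^{x}}{2} - \frac{x e^{x}}{4} + 3 e^{x}, which equals f(x).
F(6) = - \frac{45 e^{6}}{4}; F(1) = \frac{5 e}{2}.
Integral = F(6) - F(1) = - \frac{45 e^{6}}{4} - \frac{5 e}{2}.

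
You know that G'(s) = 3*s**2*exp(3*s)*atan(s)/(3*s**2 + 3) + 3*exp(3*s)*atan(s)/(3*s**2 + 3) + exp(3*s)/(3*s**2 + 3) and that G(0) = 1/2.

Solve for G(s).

G'(s) has the shape u'v + uv' for u = atan(s)/3 and v = exp(3*s) — it is the derivative of the product u*v.
A general antiderivative is exp(3*s)*atan(s)/3 + C.
The condition gives C = 1/2 - (0) = 1/2.
So G(s) = exp(3*s)*atan(s)/3 + 1/2.
Check: d/ds[exp(3*s)*atan(s)/3 + 1/2] = (3*s**2*exp(3*s)*atan(s) + 3*exp(3*s)*atan(s) + exp(3*s))/(3*s**2 + 3), which equals G'(s).

G(s) = exp(3*s)*atan(s)/3 + 1/2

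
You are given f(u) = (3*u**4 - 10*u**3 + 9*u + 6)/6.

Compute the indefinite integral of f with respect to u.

Recover f(u) by differentiating a candidate F(u); any mismatch rules it out.
Check: d/du[u**5/10 - 5*u**4/12 + 3*u**2/4 + u] = u**4/2 - 5*u**3/3 + 3*u/2 + 1, which equals f(u).

F(u) = u**5/10 - 5*u**4/12 + 3*u**2/4 + u + C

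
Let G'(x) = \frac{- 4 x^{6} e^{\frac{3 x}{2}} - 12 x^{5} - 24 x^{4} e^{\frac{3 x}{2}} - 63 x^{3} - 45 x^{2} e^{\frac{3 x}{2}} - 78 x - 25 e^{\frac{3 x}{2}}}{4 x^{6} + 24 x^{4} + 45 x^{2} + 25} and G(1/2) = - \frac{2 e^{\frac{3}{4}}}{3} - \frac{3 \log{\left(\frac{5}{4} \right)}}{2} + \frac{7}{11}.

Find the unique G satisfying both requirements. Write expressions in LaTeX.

G(x) = - \frac{2 e^{\frac{3 x}{2}}}{3} - \frac{3 \log{\left(x^{2} + 1 \right)}}{2} + \frac{1}{2} + \frac{3}{4 \left(2 x^{2} + 5\right)}

Check a candidate G(x) by differentiating: d/dx[G] must match the given G'(x).
A general antiderivative is - \frac{2 e^{\frac{3 x}{2}}}{3} - \frac{3 \log{\left(x^{2} + 1 \right)}}{2} + \frac{3}{4 \left(2 x^{2} + 5\right)} + C.
The condition gives C = - \frac{2 e^{\frac{3}{4}}}{3} - \frac{3 \log{\left(\frac{5}{4} \right)}}{2} + \frac{7}{11} - (- \frac{2 e^{\frac{3}{4}}}{3} - \frac{3 \log{\left(\frac{5}{4} \right)}}{2} + \frac{3}{22}) = \frac{1}{2}.
So G(x) = - \frac{2 e^{\frac{3 x}{2}}}{3} - \frac{3 \log{\left(x^{2} + 1 \right)}}{2} + \frac{1}{2} + \frac{3}{4 \left(2 x^{2} + 5\right)}.
Check: d/dx[- \frac{2 e^{\frac{3 x}{2}}}{3} - \frac{3 \log{\left(x^{2} + 1 \right)}}{2} + \frac{1}{2} + \frac{3}{4 \left(2 x^{2} + 5\right)}] = \frac{- 4 x^{6} e^{\frac{3 x}{2}} - 12 x^{5} - 24 x^{4} e^{\frac{3 x}{2}} - 63 x^{3} - 45 x^{2} e^{\frac{3 x}{2}} - 78 x - 25 e^{\frac{3 x}{2}}}{4 x^{6} + 24 x^{4} + 45 x^{2} + 25} = G'(x).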